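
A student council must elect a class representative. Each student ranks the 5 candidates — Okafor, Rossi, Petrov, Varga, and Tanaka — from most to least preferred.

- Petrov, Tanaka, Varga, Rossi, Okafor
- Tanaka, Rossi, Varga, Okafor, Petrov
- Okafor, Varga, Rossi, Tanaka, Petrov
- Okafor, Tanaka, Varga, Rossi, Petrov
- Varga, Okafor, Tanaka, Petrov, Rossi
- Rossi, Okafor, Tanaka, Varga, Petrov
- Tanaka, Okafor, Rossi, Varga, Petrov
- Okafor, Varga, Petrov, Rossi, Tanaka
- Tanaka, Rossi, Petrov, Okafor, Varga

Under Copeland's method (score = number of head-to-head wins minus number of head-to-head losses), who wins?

Okafor

Pairwise results:
  Okafor vs Rossi: Okafor wins 5–4.
  Okafor vs Petrov: Okafor wins 7–2.
  Okafor vs Varga: Okafor wins 6–3.
  Okafor vs Tanaka: Okafor wins 5–4.
  Rossi vs Petrov: Rossi wins 6–3.
  Rossi vs Varga: Varga wins 5–4.
  Rossi vs Tanaka: Tanaka wins 6–3.
  Petrov vs Varga: Varga wins 7–2.
  Petrov vs Tanaka: Tanaka wins 7–2.
  Varga vs Tanaka: Tanaka wins 6–3.
Copeland scores (wins − losses):
  Okafor: 4 − 0 = 4
  Rossi: 1 − 3 = -2
  Petrov: 0 − 4 = -4
  Varga: 2 − 2 = 0
  Tanaka: 3 − 1 = 2
Okafor has the best Copeland score.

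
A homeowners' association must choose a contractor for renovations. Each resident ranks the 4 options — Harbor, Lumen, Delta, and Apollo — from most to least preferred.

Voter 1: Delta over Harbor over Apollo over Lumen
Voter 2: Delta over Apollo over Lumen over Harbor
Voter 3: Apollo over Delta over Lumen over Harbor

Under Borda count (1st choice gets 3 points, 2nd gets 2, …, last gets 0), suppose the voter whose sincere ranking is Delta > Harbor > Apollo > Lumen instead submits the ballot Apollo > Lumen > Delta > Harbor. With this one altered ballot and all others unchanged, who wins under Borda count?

Borda totals with the altered ballot: Harbor 0, Lumen 4, Delta 6, Apollo 8.
The switch changes the winner from Delta to Apollo.

Apollo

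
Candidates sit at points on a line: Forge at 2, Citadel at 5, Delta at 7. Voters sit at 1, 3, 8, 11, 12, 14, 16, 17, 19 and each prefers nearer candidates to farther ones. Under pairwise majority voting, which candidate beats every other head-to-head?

With single-peaked preferences on a line, the Condorcet winner is the candidate closest to the median voter.
The median voter (position 12) is closest to Delta at 7.
Check: Delta vs Forge — voters closer to Delta: 7 of 9.

Delta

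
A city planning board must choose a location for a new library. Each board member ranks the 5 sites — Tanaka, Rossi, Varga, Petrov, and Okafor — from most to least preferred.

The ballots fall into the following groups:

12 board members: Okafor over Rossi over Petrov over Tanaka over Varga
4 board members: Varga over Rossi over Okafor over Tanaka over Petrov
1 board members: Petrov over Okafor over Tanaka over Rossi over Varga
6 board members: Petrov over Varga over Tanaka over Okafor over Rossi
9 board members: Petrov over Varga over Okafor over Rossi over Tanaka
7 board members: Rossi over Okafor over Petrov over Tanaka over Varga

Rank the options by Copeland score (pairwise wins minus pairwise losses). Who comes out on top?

Pairwise results:
  Tanaka vs Rossi: Rossi wins 32–7.
  Tanaka vs Varga: Tanaka wins 20–19.
  Tanaka vs Petrov: Petrov wins 35–4.
  Tanaka vs Okafor: Okafor wins 33–6.
  Rossi vs Varga: Rossi wins 20–19.
  Rossi vs Petrov: Rossi wins 23–16.
  Rossi vs Okafor: Okafor wins 28–11.
  Varga vs Petrov: Petrov wins 35–4.
  Varga vs Okafor: Okafor wins 20–19.
  Petrov vs Okafor: Okafor wins 23–16.
Copeland scores (wins − losses):
  Tanaka: 1 − 3 = -2
  Rossi: 3 − 1 = 2
  Varga: 0 − 4 = -4
  Petrov: 2 − 2 = 0
  Okafor: 4 − 0 = 4
Okafor has the best Copeland score.

Okafor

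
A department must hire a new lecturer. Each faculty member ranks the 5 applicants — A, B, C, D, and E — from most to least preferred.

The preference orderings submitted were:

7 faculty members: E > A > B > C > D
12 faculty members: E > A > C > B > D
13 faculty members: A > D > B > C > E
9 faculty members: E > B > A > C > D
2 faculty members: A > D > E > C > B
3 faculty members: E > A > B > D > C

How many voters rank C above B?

Ballots ranking C above B: 12+2 = 14.
Ballots ranking B above C: 7+13+9+3 = 32.
So 14 of 46 voters prefer C to B.

14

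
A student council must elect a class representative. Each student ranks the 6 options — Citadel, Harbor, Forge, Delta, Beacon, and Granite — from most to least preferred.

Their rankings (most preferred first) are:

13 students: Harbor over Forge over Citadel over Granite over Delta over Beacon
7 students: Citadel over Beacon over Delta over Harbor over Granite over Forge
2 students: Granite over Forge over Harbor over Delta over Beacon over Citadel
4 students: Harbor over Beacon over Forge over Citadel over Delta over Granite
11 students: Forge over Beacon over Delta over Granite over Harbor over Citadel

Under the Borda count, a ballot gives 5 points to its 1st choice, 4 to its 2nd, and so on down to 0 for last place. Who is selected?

Borda scores:
  Citadel: 13·3 + 7·5 + 2·0 + 4·2 + 11·0 = 82
  Harbor: 13·5 + 7·2 + 2·3 + 4·5 + 11·1 = 116
  Forge: 13·4 + 7·0 + 2·4 + 4·3 + 11·5 = 127
  Delta: 13·1 + 7·3 + 2·2 + 4·1 + 11·3 = 75
  Beacon: 13·0 + 7·4 + 2·1 + 4·4 + 11·4 = 90
  Granite: 13·2 + 7·1 + 2·5 + 4·0 + 11·2 = 65
Forge has the highest total.

Forge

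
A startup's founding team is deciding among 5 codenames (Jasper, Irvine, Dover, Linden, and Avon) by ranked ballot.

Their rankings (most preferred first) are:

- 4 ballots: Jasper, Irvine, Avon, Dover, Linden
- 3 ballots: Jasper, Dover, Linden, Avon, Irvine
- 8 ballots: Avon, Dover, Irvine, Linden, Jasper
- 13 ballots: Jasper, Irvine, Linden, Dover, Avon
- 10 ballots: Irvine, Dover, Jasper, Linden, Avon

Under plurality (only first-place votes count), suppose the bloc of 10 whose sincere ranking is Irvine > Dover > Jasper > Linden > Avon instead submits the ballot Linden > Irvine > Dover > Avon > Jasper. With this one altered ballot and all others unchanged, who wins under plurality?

First-place totals with the altered ballot: Jasper 20, Irvine 0, Dover 0, Linden 10, Avon 8.
The winner is unchanged: still Jasper.

Jasper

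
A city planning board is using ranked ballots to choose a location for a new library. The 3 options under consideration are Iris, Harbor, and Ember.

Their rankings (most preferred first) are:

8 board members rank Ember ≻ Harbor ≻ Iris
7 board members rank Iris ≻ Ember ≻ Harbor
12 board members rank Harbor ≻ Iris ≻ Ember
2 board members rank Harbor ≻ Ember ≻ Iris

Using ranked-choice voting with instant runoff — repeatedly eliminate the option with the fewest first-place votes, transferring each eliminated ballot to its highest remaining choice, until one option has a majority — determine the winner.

Ember

Round 1: Harbor 14, Ember 8, Iris 7. Iris has the fewest and is eliminated.
Round 2: Ember 15, Harbor 14. Ember has a majority.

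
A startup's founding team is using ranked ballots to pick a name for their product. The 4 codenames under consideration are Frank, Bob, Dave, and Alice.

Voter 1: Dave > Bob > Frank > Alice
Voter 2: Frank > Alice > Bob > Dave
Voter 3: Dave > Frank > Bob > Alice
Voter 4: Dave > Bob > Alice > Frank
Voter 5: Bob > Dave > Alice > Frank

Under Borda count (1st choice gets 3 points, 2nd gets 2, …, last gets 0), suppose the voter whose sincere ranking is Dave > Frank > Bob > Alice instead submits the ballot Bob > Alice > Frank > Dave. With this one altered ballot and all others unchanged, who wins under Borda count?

Borda totals with the altered ballot: Frank 5, Bob 11, Dave 8, Alice 6.
The switch changes the winner from Dave to Bob.

Bob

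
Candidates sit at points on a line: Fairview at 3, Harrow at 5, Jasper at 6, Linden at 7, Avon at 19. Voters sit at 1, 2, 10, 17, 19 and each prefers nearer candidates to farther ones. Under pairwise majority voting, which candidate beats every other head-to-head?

Linden

With single-peaked preferences on a line, the Condorcet winner is the candidate closest to the median voter.
The median voter (position 10) is closest to Linden at 7.
Check: Linden vs Avon — voters closer to Linden: 3 of 5.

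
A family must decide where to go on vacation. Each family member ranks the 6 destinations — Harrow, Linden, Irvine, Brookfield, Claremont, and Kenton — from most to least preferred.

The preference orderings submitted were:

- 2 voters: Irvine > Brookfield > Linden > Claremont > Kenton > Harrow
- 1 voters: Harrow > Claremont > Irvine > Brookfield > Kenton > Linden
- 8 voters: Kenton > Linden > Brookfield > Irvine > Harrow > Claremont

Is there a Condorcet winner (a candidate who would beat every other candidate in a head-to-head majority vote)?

Head-to-head results (11 voters total):
Harrow vs Linden: Linden wins 10–1.
Harrow vs Irvine: Irvine wins 10–1.
Harrow vs Brookfield: Brookfield wins 10–1.
Harrow vs Claremont: Harrow wins 9–2.
Harrow vs Kenton: Kenton wins 10–1.
Linden vs Irvine: Linden wins 8–3.
Linden vs Brookfield: Linden wins 8–3.
Linden vs Claremont: Linden wins 10–1.
Linden vs Kenton: Kenton wins 9–2.
Irvine vs Brookfield: Brookfield wins 8–3.
Irvine vs Claremont: Irvine wins 10–1.
Irvine vs Kenton: Kenton wins 8–3.
Brookfield vs Claremont: Brookfield wins 10–1.
Brookfield vs Kenton: Kenton wins 8–3.
Claremont vs Kenton: Kenton wins 8–3.
Kenton beats each rival — Harrow (10–1), Linden (9–2), Irvine (8–3), Brookfield (8–3), Claremont (8–3) — so Kenton is the Condorcet winner.

Yes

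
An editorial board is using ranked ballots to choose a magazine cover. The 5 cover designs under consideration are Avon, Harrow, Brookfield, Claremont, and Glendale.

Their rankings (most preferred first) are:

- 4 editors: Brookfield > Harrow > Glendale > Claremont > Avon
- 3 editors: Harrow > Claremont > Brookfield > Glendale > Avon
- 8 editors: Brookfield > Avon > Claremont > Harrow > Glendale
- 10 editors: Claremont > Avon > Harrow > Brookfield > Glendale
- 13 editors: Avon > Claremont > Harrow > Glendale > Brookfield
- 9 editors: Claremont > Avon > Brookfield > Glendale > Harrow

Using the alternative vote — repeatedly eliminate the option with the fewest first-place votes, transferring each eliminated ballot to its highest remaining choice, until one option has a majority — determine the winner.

Claremont

Round 1: Claremont 19, Avon 13, Brookfield 12, Harrow 3, Glendale 0. Glendale has the fewest and is eliminated.
Round 2: Claremont 19, Avon 13, Brookfield 12, Harrow 3. Harrow has the fewest and is eliminated.
Round 3: Claremont 22, Avon 13, Brookfield 12. Brookfield has the fewest and is eliminated.
Round 4: Claremont 26, Avon 21. Claremont has a majority.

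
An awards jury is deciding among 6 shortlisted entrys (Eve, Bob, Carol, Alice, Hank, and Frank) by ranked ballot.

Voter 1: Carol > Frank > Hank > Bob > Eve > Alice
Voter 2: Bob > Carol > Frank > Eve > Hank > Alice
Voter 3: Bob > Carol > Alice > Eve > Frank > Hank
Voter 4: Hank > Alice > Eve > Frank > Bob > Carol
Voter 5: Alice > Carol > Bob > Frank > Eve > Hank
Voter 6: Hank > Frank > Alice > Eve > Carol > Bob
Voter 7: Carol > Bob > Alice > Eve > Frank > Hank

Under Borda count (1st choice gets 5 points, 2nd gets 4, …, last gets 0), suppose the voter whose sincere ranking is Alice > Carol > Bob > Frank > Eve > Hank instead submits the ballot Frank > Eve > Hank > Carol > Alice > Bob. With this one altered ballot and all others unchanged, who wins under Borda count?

Borda totals with the altered ballot: Eve 16, Bob 17, Carol 21, Alice 14, Hank 17, Frank 20.
The winner is unchanged: still Carol.

Carol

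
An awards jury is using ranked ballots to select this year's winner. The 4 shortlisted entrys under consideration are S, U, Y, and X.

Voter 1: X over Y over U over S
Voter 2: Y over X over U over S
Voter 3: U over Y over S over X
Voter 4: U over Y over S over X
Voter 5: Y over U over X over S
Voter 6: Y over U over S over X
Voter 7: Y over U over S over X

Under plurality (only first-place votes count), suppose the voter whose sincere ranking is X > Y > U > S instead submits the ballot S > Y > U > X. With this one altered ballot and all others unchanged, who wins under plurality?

Y

First-place totals with the altered ballot: S 1, U 2, Y 4, X 0.
The winner is unchanged: still Y.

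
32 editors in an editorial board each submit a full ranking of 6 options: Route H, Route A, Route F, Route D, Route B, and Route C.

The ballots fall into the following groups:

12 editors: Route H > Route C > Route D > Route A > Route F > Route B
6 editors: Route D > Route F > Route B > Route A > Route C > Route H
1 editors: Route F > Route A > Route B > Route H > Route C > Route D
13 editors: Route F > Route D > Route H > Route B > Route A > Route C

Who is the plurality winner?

Route F

First-place vote totals:
  Route H: 12
  Route A: 0
  Route F: 14
  Route D: 6
  Route B: 0
  Route C: 0
Route F has the most first-place votes.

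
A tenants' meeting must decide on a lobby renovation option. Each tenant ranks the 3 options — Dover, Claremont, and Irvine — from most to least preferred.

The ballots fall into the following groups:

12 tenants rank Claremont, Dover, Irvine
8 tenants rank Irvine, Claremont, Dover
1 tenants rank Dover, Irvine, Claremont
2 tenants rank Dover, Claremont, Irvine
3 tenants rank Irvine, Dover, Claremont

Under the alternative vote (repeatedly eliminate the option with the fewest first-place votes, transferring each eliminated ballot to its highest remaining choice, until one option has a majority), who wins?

Round 1: Claremont 12, Irvine 11, Dover 3. Dover has the fewest and is eliminated.
Round 2: Claremont 14, Irvine 12. Claremont has a majority.

Claremont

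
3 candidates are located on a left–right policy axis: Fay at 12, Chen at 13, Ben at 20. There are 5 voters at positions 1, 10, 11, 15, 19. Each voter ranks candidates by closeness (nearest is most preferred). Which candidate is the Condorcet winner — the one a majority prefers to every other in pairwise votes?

Fay

With single-peaked preferences on a line, the Condorcet winner is the candidate closest to the median voter.
The median voter (position 11) is closest to Fay at 12.
Check: Fay vs Chen — voters closer to Fay: 3 of 5.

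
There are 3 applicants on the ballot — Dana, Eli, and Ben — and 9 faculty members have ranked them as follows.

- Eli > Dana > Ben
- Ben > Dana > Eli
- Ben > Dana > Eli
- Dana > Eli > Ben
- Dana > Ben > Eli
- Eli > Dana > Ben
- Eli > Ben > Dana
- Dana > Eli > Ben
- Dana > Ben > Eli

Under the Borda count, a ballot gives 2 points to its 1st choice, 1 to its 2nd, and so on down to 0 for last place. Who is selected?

Borda scores:
  Dana: 1 + 1 + 1 + 2 + 2 + 1 + 0 + 2 + 2 = 12
  Eli: 2 + 0 + 0 + 1 + 0 + 2 + 2 + 1 + 0 = 8
  Ben: 0 + 2 + 2 + 0 + 1 + 0 + 1 + 0 + 1 = 7
Dana has the highest total.

Dana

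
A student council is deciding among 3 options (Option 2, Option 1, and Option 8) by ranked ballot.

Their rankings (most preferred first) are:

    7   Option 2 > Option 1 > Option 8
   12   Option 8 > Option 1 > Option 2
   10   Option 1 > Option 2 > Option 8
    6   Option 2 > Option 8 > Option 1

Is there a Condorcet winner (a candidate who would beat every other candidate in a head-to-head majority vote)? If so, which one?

Head-to-head results (35 voters total):
Option 2 vs Option 1: Option 1 wins 22–13.
Option 2 vs Option 8: Option 2 wins 23–12.
Option 1 vs Option 8: Option 8 wins 18–17.
No candidate beats all others: Option 2 beats Option 8 beats Option 1 beats Option 2, a majority cycle.

None — there is no Condorcet winner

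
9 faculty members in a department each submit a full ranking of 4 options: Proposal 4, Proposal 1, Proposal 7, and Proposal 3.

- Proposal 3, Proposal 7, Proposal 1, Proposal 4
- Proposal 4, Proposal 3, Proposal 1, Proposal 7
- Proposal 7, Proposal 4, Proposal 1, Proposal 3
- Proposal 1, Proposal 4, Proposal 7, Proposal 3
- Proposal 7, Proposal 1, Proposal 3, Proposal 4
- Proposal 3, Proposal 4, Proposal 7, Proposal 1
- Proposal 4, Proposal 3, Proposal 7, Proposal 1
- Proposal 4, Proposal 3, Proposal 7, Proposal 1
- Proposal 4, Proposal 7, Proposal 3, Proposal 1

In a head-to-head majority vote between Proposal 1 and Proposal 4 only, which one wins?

Ballots ranking Proposal 1 above Proposal 4: 3.
Ballots ranking Proposal 4 above Proposal 1: 6.
Proposal 4 wins the head-to-head, 6–3.

Proposal 4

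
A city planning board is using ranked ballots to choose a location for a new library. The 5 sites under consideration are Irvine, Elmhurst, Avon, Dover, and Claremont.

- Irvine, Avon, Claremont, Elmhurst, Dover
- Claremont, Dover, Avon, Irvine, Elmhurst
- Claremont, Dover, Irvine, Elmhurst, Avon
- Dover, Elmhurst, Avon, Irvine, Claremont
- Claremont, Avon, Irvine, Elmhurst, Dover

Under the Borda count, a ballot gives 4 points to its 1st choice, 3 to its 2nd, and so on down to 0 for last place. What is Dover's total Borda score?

10

Borda scores:
  Irvine: 4 + 1 + 2 + 1 + 2 = 10
  Elmhurst: 1 + 0 + 1 + 3 + 1 = 6
  Avon: 3 + 2 + 0 + 2 + 3 = 10
  Dover: 0 + 3 + 3 + 4 + 0 = 10
  Claremont: 2 + 4 + 4 + 0 + 4 = 14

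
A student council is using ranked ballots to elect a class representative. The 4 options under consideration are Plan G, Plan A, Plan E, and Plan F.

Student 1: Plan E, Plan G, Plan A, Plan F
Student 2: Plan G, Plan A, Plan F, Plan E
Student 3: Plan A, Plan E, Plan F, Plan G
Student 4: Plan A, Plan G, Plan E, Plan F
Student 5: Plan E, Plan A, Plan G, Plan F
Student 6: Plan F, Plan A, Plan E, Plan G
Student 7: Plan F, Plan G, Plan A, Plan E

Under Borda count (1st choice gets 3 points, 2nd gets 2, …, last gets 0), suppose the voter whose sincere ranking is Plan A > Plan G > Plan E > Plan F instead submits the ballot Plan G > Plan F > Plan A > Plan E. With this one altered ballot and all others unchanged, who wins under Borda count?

Plan A

Borda totals with the altered ballot: Plan G 11, Plan A 12, Plan E 9, Plan F 10.
The winner is unchanged: still Plan A.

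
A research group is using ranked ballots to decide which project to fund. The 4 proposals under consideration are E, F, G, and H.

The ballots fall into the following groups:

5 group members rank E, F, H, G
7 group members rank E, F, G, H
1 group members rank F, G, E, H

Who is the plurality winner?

E

First-place vote totals:
  E: 12
  F: 1
  G: 0
  H: 0
E has the most first-place votes.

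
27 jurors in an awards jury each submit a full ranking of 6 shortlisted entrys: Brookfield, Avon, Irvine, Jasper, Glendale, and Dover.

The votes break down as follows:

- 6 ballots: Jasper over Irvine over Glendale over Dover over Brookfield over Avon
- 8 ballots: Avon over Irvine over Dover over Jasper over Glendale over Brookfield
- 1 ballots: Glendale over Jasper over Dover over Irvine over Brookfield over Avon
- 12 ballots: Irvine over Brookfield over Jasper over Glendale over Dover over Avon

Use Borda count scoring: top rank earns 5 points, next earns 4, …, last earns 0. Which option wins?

Irvine

Borda scores:
  Brookfield: 6·1 + 8·0 + 1 + 12·4 = 55
  Avon: 6·0 + 8·5 + 0 + 12·0 = 40
  Irvine: 6·4 + 8·4 + 2 + 12·5 = 118
  Jasper: 6·5 + 8·2 + 4 + 12·3 = 86
  Glendale: 6·3 + 8·1 + 5 + 12·2 = 55
  Dover: 6·2 + 8·3 + 3 + 12·1 = 51
Irvine has the highest total.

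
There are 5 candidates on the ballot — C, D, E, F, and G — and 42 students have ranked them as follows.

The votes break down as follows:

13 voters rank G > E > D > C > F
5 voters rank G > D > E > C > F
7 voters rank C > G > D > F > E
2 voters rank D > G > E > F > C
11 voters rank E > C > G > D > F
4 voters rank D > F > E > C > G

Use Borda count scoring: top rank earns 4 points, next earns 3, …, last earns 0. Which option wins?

G

Borda scores:
  C: 13·1 + 5·1 + 7·4 + 2·0 + 11·3 + 4·1 = 83
  D: 13·2 + 5·3 + 7·2 + 2·4 + 11·1 + 4·4 = 90
  E: 13·3 + 5·2 + 7·0 + 2·2 + 11·4 + 4·2 = 105
  F: 13·0 + 5·0 + 7·1 + 2·1 + 11·0 + 4·3 = 21
  G: 13·4 + 5·4 + 7·3 + 2·3 + 11·2 + 4·0 = 121
G has the highest total.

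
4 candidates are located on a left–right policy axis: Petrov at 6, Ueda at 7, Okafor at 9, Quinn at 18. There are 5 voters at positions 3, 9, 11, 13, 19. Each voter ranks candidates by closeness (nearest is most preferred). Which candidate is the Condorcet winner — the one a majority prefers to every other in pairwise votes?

With single-peaked preferences on a line, the Condorcet winner is the candidate closest to the median voter.
The median voter (position 11) is closest to Okafor at 9.
Check: Okafor vs Quinn — voters closer to Okafor: 4 of 5.

Okafor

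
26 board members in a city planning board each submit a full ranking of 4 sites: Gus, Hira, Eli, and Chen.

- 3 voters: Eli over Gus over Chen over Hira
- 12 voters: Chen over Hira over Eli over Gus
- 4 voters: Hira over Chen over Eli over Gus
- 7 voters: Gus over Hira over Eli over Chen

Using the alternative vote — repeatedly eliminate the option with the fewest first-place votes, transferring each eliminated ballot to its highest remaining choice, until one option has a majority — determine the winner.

Round 1: Chen 12, Gus 7, Hira 4, Eli 3. Eli has the fewest and is eliminated.
Round 2: Chen 12, Gus 10, Hira 4. Hira has the fewest and is eliminated.
Round 3: Chen 16, Gus 10. Chen has a majority.

Chen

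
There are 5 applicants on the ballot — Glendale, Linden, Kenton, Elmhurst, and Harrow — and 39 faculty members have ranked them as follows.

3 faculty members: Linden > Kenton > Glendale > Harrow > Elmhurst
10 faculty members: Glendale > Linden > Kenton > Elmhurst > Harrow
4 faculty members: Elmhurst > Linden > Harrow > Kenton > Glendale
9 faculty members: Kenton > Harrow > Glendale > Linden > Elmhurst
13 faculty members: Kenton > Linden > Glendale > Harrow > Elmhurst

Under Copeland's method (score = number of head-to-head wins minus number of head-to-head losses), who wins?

Kenton

Pairwise results:
  Glendale vs Linden: Linden wins 20–19.
  Glendale vs Kenton: Kenton wins 29–10.
  Glendale vs Elmhurst: Glendale wins 35–4.
  Glendale vs Harrow: Glendale wins 26–13.
  Linden vs Kenton: Kenton wins 22–17.
  Linden vs Elmhurst: Linden wins 35–4.
  Linden vs Harrow: Linden wins 30–9.
  Kenton vs Elmhurst: Kenton wins 35–4.
  Kenton vs Harrow: Kenton wins 35–4.
  Elmhurst vs Harrow: Harrow wins 25–14.
Copeland scores (wins − losses):
  Glendale: 2 − 2 = 0
  Linden: 3 − 1 = 2
  Kenton: 4 − 0 = 4
  Elmhurst: 0 − 4 = -4
  Harrow: 1 − 3 = -2
Kenton has the best Copeland score.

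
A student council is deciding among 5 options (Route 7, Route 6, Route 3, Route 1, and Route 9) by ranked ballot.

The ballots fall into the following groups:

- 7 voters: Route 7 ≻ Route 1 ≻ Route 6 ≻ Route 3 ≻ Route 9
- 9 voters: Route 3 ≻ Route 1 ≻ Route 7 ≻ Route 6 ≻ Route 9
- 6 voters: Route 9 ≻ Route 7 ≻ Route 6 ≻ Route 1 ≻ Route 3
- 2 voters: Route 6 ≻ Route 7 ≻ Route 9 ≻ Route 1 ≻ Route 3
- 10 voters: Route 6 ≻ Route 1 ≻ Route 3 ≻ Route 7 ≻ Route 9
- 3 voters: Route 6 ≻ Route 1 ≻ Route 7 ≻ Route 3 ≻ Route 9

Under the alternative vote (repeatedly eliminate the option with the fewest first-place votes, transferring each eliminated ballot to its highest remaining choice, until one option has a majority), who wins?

Round 1: Route 6 15, Route 3 9, Route 7 7, Route 9 6, Route 1 0. Route 1 has the fewest and is eliminated.
Round 2: Route 6 15, Route 3 9, Route 7 7, Route 9 6. Route 9 has the fewest and is eliminated.
Round 3: Route 6 15, Route 7 13, Route 3 9. Route 3 has the fewest and is eliminated.
Round 4: Route 7 22, Route 6 15. Route 7 has a majority.

Route 7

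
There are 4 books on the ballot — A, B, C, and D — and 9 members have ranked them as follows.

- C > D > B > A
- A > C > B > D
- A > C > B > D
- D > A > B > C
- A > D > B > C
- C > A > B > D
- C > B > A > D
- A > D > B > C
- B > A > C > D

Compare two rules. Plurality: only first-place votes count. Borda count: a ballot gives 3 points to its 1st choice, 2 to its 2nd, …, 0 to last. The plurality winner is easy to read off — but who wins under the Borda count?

Plurality first-place counts: A 4, B 1, C 3, D 1 → A.
Borda totals: A 19, B 12, C 14, D 9 → A.

A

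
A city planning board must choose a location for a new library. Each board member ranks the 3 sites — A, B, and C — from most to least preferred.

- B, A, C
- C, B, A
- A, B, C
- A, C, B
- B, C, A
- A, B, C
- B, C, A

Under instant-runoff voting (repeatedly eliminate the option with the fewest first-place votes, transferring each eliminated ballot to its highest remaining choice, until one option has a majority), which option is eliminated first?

C

Round 1: A 3, B 3, C 1. C has the fewest and is eliminated.
Round 2: B 4, A 3. B has a majority.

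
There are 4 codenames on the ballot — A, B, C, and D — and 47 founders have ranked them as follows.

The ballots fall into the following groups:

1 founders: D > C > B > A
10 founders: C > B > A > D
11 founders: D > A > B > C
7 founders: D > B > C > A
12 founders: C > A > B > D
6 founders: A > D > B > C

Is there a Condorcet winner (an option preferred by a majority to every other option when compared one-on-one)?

No

Head-to-head results (47 voters total):
A vs B: A wins 29–18.
A vs C: C wins 30–17.
A vs D: A wins 28–19.
B vs C: B wins 24–23.
B vs D: D wins 25–22.
C vs D: D wins 25–22.
No candidate beats all others: A beats B beats C beats A, a majority cycle.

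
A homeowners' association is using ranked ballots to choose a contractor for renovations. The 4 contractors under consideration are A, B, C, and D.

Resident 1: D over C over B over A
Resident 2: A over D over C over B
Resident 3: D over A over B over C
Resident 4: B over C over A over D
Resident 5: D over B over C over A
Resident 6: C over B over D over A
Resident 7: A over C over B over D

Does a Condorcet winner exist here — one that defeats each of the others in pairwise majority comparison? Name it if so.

D

Head-to-head results (7 voters total):
A vs B: B wins 4–3.
A vs C: C wins 4–3.
A vs D: D wins 4–3.
B vs C: C wins 4–3.
B vs D: D wins 4–3.
C vs D: D wins 4–3.
D beats each rival — A (4–3), B (4–3), C (4–3) — so D is the Condorcet winner.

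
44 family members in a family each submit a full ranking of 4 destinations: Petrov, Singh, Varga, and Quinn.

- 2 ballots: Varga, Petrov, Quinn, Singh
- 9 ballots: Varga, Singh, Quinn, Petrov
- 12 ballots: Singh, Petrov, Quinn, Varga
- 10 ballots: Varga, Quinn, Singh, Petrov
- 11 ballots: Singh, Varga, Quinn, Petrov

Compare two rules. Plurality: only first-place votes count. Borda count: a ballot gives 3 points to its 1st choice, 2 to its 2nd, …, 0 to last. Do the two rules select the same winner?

Yes

Plurality first-place counts: Petrov 0, Singh 23, Varga 21, Quinn 0 → Singh.
Borda totals: Petrov 28, Singh 97, Varga 85, Quinn 54 → Singh.
The two rules agree on Singh.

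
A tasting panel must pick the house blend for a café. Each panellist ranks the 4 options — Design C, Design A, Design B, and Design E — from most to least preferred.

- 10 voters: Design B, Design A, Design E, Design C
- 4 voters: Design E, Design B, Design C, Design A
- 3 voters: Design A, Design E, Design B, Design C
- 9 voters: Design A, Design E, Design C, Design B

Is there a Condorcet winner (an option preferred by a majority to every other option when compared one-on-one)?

Head-to-head results (26 voters total):
Design C vs Design A: Design A wins 22–4.
Design C vs Design B: Design B wins 17–9.
Design C vs Design E: Design E wins 26–0.
Design A vs Design B: Design B wins 14–12.
Design A vs Design E: Design A wins 22–4.
Design B vs Design E: Design E wins 16–10.
No candidate beats all others: Design A beats Design E beats Design B beats Design A, a majority cycle.

No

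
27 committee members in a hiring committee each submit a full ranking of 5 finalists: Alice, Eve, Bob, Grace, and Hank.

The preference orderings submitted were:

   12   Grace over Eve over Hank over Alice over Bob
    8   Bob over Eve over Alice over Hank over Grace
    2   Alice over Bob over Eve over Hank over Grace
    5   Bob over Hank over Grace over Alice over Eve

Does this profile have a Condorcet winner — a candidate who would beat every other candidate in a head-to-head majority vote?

Head-to-head results (27 voters total):
Alice vs Eve: Eve wins 20–7.
Alice vs Bob: Alice wins 14–13.
Alice vs Grace: Grace wins 17–10.
Alice vs Hank: Hank wins 17–10.
Eve vs Bob: Bob wins 15–12.
Eve vs Grace: Grace wins 17–10.
Eve vs Hank: Eve wins 22–5.
Bob vs Grace: Bob wins 15–12.
Bob vs Hank: Bob wins 15–12.
Grace vs Hank: Hank wins 15–12.
No candidate beats all others: Alice beats Bob beats Eve beats Alice, a majority cycle.

No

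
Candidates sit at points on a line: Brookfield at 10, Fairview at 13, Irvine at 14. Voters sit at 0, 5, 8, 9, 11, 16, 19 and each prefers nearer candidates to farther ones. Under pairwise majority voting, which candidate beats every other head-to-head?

With single-peaked preferences on a line, the Condorcet winner is the candidate closest to the median voter.
The median voter (position 9) is closest to Brookfield at 10.
Check: Brookfield vs Fairview — voters closer to Brookfield: 5 of 7.

Brookfield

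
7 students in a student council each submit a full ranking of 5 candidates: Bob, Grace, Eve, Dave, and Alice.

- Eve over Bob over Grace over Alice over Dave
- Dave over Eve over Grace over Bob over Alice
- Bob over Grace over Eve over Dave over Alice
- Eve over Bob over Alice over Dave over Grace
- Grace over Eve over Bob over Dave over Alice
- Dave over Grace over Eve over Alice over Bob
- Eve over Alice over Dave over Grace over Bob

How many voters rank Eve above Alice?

7

Ballots ranking Eve above Alice: 7.
Ballots ranking Alice above Eve: 0.
So 7 of 7 voters prefer Eve to Alice.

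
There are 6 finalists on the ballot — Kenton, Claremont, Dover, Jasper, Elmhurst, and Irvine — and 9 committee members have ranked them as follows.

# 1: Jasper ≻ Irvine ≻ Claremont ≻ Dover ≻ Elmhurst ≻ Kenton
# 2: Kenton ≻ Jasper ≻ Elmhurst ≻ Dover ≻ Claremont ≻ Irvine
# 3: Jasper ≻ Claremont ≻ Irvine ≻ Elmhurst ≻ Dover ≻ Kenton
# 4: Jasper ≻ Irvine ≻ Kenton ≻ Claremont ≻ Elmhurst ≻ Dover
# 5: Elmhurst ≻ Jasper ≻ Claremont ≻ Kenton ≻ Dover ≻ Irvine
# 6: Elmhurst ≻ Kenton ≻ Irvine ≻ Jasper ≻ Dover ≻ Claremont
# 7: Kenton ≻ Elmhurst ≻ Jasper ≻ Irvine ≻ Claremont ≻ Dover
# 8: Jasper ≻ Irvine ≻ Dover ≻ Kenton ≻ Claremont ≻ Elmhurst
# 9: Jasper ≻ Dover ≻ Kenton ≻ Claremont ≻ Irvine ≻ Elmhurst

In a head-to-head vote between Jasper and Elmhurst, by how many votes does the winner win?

3

Ballots ranking Jasper above Elmhurst: 6.
Ballots ranking Elmhurst above Jasper: 3.
Jasper wins 6–3, a margin of 3.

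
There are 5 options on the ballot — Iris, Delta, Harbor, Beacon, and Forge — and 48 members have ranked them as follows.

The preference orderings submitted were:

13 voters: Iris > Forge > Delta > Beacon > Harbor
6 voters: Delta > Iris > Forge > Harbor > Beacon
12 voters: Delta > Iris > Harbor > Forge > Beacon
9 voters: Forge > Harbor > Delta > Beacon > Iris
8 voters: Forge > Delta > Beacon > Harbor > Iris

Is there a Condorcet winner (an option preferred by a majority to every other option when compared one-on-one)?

Head-to-head results (48 voters total):
Iris vs Delta: Delta wins 35–13.
Iris vs Harbor: Iris wins 31–17.
Iris vs Beacon: Iris wins 31–17.
Iris vs Forge: Iris wins 31–17.
Delta vs Harbor: Delta wins 39–9.
Delta vs Beacon: Delta wins 48–0.
Delta vs Forge: Forge wins 30–18.
Harbor vs Beacon: Harbor wins 27–21.
Harbor vs Forge: Forge wins 36–12.
Beacon vs Forge: Forge wins 48–0.
No candidate beats all others: Iris beats Forge beats Delta beats Iris, a majority cycle.

No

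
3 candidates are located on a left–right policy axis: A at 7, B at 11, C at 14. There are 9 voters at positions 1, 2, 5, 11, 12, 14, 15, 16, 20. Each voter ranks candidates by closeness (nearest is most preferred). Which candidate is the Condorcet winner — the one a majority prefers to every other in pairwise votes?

With single-peaked preferences on a line, the Condorcet winner is the candidate closest to the median voter.
The median voter (position 12) is closest to B at 11.
Check: B vs A — voters closer to B: 6 of 9.

B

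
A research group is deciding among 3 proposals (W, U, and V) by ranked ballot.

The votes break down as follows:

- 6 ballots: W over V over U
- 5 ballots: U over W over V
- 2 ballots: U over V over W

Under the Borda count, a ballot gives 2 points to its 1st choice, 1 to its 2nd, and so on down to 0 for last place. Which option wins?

W

Borda scores:
  W: 6·2 + 5·1 + 2·0 = 17
  U: 6·0 + 5·2 + 2·2 = 14
  V: 6·1 + 5·0 + 2·1 = 8
W has the highest total.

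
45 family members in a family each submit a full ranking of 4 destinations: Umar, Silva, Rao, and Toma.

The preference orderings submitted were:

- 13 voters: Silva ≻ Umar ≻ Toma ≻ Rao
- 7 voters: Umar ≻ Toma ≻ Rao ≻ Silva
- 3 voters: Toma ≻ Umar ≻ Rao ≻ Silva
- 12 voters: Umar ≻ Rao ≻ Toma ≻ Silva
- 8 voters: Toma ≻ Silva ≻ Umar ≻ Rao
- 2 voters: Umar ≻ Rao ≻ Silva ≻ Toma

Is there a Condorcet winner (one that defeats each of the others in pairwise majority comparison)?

Head-to-head results (45 voters total):
Umar vs Silva: Umar wins 24–21.
Umar vs Rao: Umar wins 45–0.
Umar vs Toma: Umar wins 34–11.
Silva vs Rao: Rao wins 24–21.
Silva vs Toma: Toma wins 30–15.
Rao vs Toma: Toma wins 31–14.
Umar beats each rival — Silva (24–21), Rao (45–0), Toma (34–11) — so Umar is the Condorcet winner.

Yes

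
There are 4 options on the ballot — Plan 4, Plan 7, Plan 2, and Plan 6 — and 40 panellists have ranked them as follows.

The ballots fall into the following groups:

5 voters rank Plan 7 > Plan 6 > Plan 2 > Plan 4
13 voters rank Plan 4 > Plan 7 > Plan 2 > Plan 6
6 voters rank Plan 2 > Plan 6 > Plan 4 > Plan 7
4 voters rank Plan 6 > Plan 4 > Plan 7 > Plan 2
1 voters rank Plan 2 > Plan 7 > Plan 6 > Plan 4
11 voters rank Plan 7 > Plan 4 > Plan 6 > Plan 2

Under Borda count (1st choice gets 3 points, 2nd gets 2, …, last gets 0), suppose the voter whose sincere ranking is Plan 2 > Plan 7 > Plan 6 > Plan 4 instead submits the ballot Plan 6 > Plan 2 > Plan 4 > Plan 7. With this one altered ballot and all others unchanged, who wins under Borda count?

Plan 7

Borda totals with the altered ballot: Plan 4 76, Plan 7 78, Plan 2 38, Plan 6 48.
The winner is unchanged: still Plan 7.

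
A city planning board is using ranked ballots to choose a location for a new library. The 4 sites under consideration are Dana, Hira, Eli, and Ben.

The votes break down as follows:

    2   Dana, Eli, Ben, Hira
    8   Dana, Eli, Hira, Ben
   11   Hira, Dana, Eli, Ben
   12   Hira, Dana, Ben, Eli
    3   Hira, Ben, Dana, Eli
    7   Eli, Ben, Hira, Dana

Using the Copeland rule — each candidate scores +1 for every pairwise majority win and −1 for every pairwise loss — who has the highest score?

Hira

Pairwise results:
  Dana vs Hira: Hira wins 33–10.
  Dana vs Eli: Dana wins 36–7.
  Dana vs Ben: Dana wins 33–10.
  Hira vs Eli: Hira wins 26–17.
  Hira vs Ben: Hira wins 34–9.
  Eli vs Ben: Eli wins 28–15.
Copeland scores (wins − losses):
  Dana: 2 − 1 = 1
  Hira: 3 − 0 = 3
  Eli: 1 − 2 = -1
  Ben: 0 − 3 = -3
Hira has the best Copeland score.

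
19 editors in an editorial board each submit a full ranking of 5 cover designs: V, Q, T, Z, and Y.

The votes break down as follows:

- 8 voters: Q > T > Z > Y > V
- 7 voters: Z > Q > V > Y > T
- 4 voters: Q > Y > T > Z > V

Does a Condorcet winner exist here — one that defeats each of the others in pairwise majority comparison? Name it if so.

Q

Head-to-head results (19 voters total):
V vs Q: Q wins 19–0.
V vs T: T wins 12–7.
V vs Z: Z wins 19–0.
V vs Y: Y wins 12–7.
Q vs T: Q wins 19–0.
Q vs Z: Q wins 12–7.
Q vs Y: Q wins 19–0.
T vs Z: T wins 12–7.
T vs Y: Y wins 11–8.
Z vs Y: Z wins 15–4.
Q beats each rival — V (19–0), T (19–0), Z (12–7), Y (19–0) — so Q is the Condorcet winner.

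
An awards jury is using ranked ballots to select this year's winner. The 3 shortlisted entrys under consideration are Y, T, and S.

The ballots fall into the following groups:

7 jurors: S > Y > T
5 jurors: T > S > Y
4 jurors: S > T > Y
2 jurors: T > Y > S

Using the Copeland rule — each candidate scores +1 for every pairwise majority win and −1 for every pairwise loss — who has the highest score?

Pairwise results:
  Y vs T: T wins 11–7.
  Y vs S: S wins 16–2.
  T vs S: S wins 11–7.
Copeland scores (wins − losses):
  Y: 0 − 2 = -2
  T: 1 − 1 = 0
  S: 2 − 0 = 2
S has the best Copeland score.

S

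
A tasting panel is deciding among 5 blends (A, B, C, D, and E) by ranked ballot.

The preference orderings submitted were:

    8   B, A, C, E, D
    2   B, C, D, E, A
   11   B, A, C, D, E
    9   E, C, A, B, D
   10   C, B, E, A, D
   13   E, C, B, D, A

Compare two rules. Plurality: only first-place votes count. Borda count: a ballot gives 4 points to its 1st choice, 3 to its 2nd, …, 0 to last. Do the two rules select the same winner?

Plurality first-place counts: A 0, B 21, C 10, D 0, E 22 → E.
Borda totals: A 85, B 149, C 150, D 28, E 118 → C.
The two rules disagree: plurality picks E, Borda picks C.

No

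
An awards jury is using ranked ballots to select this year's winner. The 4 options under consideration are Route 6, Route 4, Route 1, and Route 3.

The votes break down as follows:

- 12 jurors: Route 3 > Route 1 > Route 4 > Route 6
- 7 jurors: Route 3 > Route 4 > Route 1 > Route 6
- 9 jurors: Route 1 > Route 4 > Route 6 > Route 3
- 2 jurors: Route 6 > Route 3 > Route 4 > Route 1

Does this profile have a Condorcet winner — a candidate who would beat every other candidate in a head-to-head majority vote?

Yes

Head-to-head results (30 voters total):
Route 6 vs Route 4: Route 4 wins 28–2.
Route 6 vs Route 1: Route 1 wins 28–2.
Route 6 vs Route 3: Route 3 wins 19–11.
Route 4 vs Route 1: Route 1 wins 21–9.
Route 4 vs Route 3: Route 3 wins 21–9.
Route 1 vs Route 3: Route 3 wins 21–9.
Route 3 beats each rival — Route 6 (19–11), Route 4 (21–9), Route 1 (21–9) — so Route 3 is the Condorcet winner.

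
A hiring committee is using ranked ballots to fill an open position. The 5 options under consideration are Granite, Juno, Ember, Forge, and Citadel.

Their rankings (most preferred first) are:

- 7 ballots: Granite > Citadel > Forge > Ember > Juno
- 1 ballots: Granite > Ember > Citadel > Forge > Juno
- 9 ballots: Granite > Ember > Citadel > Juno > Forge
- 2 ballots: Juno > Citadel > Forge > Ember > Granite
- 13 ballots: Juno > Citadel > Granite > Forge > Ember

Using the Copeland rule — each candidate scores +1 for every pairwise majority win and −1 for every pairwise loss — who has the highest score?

Granite

Pairwise results:
  Granite vs Juno: Granite wins 17–15.
  Granite vs Ember: Granite wins 30–2.
  Granite vs Forge: Granite wins 30–2.
  Granite vs Citadel: Granite wins 17–15.
  Juno vs Ember: Ember wins 17–15.
  Juno vs Forge: Juno wins 24–8.
  Juno vs Citadel: Citadel wins 17–15.
  Ember vs Forge: Forge wins 22–10.
  Ember vs Citadel: Citadel wins 22–10.
  Forge vs Citadel: Citadel wins 32–0.
Copeland scores (wins − losses):
  Granite: 4 − 0 = 4
  Juno: 1 − 3 = -2
  Ember: 1 − 3 = -2
  Forge: 1 − 3 = -2
  Citadel: 3 − 1 = 2
Granite has the best Copeland score.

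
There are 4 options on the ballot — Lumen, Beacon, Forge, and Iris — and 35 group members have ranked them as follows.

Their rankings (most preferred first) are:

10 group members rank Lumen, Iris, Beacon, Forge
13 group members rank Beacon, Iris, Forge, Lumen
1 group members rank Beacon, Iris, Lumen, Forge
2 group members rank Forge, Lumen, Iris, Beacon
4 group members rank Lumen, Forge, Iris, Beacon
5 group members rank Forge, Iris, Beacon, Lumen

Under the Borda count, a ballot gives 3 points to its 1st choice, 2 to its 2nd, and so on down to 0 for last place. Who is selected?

Iris

Borda scores:
  Lumen: 10·3 + 13·0 + 1 + 2·2 + 4·3 + 5·0 = 47
  Beacon: 10·1 + 13·3 + 3 + 2·0 + 4·0 + 5·1 = 57
  Forge: 10·0 + 13·1 + 0 + 2·3 + 4·2 + 5·3 = 42
  Iris: 10·2 + 13·2 + 2 + 2·1 + 4·1 + 5·2 = 64
Iris has the highest total.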